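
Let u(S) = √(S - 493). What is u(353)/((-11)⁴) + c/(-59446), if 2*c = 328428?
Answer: -82107/29723 + 2*I*√35/14641 ≈ -2.7624 + 0.00080815*I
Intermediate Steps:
c = 164214 (c = (½)*328428 = 164214)
u(S) = √(-493 + S)
u(353)/((-11)⁴) + c/(-59446) = √(-493 + 353)/((-11)⁴) + 164214/(-59446) = √(-140)/14641 + 164214*(-1/59446) = (2*I*√35)*(1/14641) - 82107/29723 = 2*I*√35/14641 - 82107/29723 = -82107/29723 + 2*I*√35/14641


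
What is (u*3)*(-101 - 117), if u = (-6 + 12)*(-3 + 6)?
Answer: -11772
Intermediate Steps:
u = 18 (u = 6*3 = 18)
(u*3)*(-101 - 117) = (18*3)*(-101 - 117) = 54*(-218) = -11772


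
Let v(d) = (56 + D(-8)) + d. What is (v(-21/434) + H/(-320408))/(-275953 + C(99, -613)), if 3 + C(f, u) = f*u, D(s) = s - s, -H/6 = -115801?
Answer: -267104345/1671878210332 ≈ -0.00015976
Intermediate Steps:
H = 694806 (H = -6*(-115801) = 694806)
D(s) = 0
C(f, u) = -3 + f*u
v(d) = 56 + d (v(d) = (56 + 0) + d = 56 + d)
(v(-21/434) + H/(-320408))/(-275953 + C(99, -613)) = ((56 - 21/434) + 694806/(-320408))/(-275953 + (-3 + 99*(-613))) = ((56 - 21*1/434) + 694806*(-1/320408))/(-275953 + (-3 - 60687)) = ((56 - 3/62) - 347403/160204)/(-275953 - 60690) = (3469/62 - 347403/160204)/(-336643) = (267104345/4966324)*(-1/336643) = -267104345/1671878210332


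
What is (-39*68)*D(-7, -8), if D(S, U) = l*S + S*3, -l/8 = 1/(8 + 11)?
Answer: 909636/19 ≈ 47876.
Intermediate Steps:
l = -8/19 (l = -8/(8 + 11) = -8/19 ≈ -0.42105)
D(S, U) = 49*S/19 (D(S, U) = -8*S/19 + S*3 = -8*S/19 + 3*S = 49*S/19)
(-39*68)*D(-7, -8) = (-39*68)*((49/19)*(-7)) = -2652*(-343/19) = 909636/19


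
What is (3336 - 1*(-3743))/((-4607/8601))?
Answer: -60886479/4607 ≈ -13216.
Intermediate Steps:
(3336 - 1*(-3743))/((-4607/8601)) = (3336 + 3743)/((-4607*1/8601)) = 7079/(-4607/8601) = 7079*(-8601/4607) = -60886479/4607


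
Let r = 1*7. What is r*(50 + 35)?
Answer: 595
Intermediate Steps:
r = 7
r*(50 + 35) = 7*(50 + 35) = 7*85 = 595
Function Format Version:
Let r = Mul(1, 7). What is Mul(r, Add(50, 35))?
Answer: 595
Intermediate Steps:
r = 7
Mul(r, Add(50, 35)) = Mul(7, Add(50, 35)) = Mul(7, 85) = 595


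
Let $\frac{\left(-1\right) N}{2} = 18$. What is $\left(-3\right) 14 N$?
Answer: $1512$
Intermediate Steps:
$N = -36$ ($N = \left(-2\right) 18 = -36$)
$\left(-3\right) 14 N = \left(-3\right) 14 \left(-36\right) = \left(-42\right) \left(-36\right) = 1512$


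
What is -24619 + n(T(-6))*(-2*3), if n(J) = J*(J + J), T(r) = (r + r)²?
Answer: -273451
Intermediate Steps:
T(r) = 4*r² (T(r) = (2*r)² = 4*r²)
n(J) = 2*J² (n(J) = J*(2*J) = 2*J²)
-24619 + n(T(-6))*(-2*3) = -24619 + (2*(4*(-6)²)²)*(-2*3) = -24619 + (2*(4*36)²)*(-6) = -24619 + (2*144²)*(-6) = -24619 + (2*20736)*(-6) = -24619 + 41472*(-6) = -24619 - 248832 = -273451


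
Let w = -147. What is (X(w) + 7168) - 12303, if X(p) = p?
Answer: -5282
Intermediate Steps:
(X(w) + 7168) - 12303 = (-147 + 7168) - 12303 = 7021 - 12303 = -5282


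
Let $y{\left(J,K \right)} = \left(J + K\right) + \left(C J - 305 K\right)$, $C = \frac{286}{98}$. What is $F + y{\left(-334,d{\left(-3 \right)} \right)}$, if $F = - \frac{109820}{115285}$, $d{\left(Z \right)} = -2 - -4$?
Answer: $- \frac{2166589676}{1129793} \approx -1917.7$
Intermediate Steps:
$C = \frac{143}{49}$ ($C = 286 \cdot \frac{1}{98} = \frac{143}{49} \approx 2.9184$)
$d{\left(Z \right)} = 2$ ($d{\left(Z \right)} = -2 + 4 = 2$)
$y{\left(J,K \right)} = - 304 K + \frac{192 J}{49}$ ($y{\left(J,K \right)} = \left(J + K\right) + \left(\frac{143 J}{49} - 305 K\right) = \left(J + K\right) + \left(- 305 K + \frac{143 J}{49}\right) = - 304 K + \frac{192 J}{49}$)
$F = - \frac{21964}{23057}$ ($F = \left(-109820\right) \frac{1}{115285} = - \frac{21964}{23057} \approx -0.9526$)
$F + y{\left(-334,d{\left(-3 \right)} \right)} = - \frac{21964}{23057} + \left(\left(-304\right) 2 + \frac{192}{49} \left(-334\right)\right) = - \frac{21964}{23057} - \frac{93920}{49} = - \frac{2166589676}{1129793}$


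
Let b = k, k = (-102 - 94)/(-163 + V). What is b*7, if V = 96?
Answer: 1372/67 ≈ 20.478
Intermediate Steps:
k = 196/67 (k = (-102 - 94)/(-163 + 96) = -196/(-67) = -196*(-1/67) = 196/67 ≈ 2.9254)
b = 196/67 ≈ 2.9254
b*7 = (196/67)*7 = 1372/67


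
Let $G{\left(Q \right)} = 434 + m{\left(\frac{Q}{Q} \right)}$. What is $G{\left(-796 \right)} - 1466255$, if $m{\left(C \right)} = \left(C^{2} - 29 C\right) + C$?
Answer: $-1465848$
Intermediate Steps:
$m{\left(C \right)} = C^{2} - 28 C$
$G{\left(Q \right)} = 407$ ($G{\left(Q \right)} = 434 + \frac{Q}{Q} \left(-28 + \frac{Q}{Q}\right) = 434 + 1 \left(-28 + 1\right) = 434 + 1 \left(-27\right) = 434 - 27 = 407$)
$G{\left(-796 \right)} - 1466255 = 407 - 1466255 = -1465848$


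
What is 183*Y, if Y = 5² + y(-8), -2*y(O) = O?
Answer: 5307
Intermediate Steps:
y(O) = -O/2
Y = 29 (Y = 5² - ½*(-8) = 25 + 4 = 29)
183*Y = 183*29 = 5307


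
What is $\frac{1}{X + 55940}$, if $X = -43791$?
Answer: $\frac{1}{12149} \approx 8.2311 \cdot 10^{-5}$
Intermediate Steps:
$\frac{1}{X + 55940} = \frac{1}{-43791 + 55940} = \frac{1}{12149}$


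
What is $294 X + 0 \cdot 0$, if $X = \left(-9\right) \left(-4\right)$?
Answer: $10584$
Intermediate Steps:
$X = 36$
$294 X + 0 \cdot 0 = 294 \cdot 36 + 0 \cdot 0 = 10584 + 0 = 10584$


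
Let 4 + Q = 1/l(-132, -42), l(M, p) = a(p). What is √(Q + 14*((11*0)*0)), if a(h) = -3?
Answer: I*√39/3 ≈ 2.0817*I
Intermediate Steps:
l(M, p) = -3
Q = -13/3 (Q = -4 + 1/(-3) = -4 - ⅓ = -13/3 ≈ -4.3333)
√(Q + 14*((11*0)*0)) = √(-13/3 + 14*((11*0)*0)) = √(-13/3 + 14*(0*0)) = √(-13/3 + 14*0) = √(-13/3 + 0) = √(-13/3) = I*√39/3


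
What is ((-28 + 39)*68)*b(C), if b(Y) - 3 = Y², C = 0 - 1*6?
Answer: 29172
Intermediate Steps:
C = -6 (C = 0 - 6 = -6)
b(Y) = 3 + Y²
((-28 + 39)*68)*b(C) = ((-28 + 39)*68)*(3 + (-6)²) = (11*68)*(3 + 36) = 748*39 = 29172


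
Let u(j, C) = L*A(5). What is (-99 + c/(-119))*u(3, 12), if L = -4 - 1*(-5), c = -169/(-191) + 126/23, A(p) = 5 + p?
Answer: -517818860/522767 ≈ -990.54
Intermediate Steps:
c = 27953/4393 (c = -169*(-1/191) + 126*(1/23) = 169/191 + 126/23 = 27953/4393 ≈ 6.3631)
L = 1 (L = -4 + 5 = 1)
u(j, C) = 10 (u(j, C) = 1*(5 + 5) = 1*10 = 10)
(-99 + c/(-119))*u(3, 12) = (-99 + (27953/4393)/(-119))*10 = (-99 + (27953/4393)*(-1/119))*10 = (-99 - 27953/522767)*10 = -51781886/522767*10 = -517818860/522767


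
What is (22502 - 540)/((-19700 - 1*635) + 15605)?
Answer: -10981/2365 ≈ -4.6431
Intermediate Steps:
(22502 - 540)/((-19700 - 1*635) + 15605) = 21962/((-19700 - 635) + 15605) = 21962/(-20335 + 15605) = 21962/(-4730) = 21962*(-1/4730) = -10981/2365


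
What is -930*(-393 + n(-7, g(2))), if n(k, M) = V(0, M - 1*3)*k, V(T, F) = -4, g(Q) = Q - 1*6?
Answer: 339450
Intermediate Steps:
g(Q) = -6 + Q (g(Q) = Q - 6 = -6 + Q)
n(k, M) = -4*k
-930*(-393 + n(-7, g(2))) = -930*(-393 - 4*(-7)) = -930*(-393 + 28) = -930*(-365) = 339450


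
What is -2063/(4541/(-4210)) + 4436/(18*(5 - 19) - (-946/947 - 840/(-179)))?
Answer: 186516470102336/98411239651 ≈ 1895.3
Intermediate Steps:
-2063/(4541/(-4210)) + 4436/(18*(5 - 19) - (-946/947 - 840/(-179))) = -2063/(4541*(-1/4210)) + 4436/(18*(-14) - (-946*1/947 - 840*(-1/179))) = -2063/(-4541/4210) + 4436/(-252 - (-946/947 + 840/179)) = -2063*(-4210/4541) + 4436/(-252 - 1*626146/169513) = 8685230/4541 + 4436/(-252 - 626146/169513) = 8685230/4541 + 4436/(-43343422/169513) = 8685230/4541 + 4436*(-169513/43343422) = 8685230/4541 - 375979834/21671711 = 186516470102336/98411239651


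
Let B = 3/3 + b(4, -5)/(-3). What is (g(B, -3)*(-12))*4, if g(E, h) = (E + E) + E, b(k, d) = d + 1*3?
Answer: -240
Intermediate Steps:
b(k, d) = 3 + d (b(k, d) = d + 3 = 3 + d)
B = 5/3 (B = 3/3 + (3 - 5)/(-3) = 3*(1/3) - 2*(-1/3) = 1 + 2/3 = 5/3 ≈ 1.6667)
g(E, h) = 3*E (g(E, h) = 2*E + E = 3*E)
(g(B, -3)*(-12))*4 = ((3*(5/3))*(-12))*4 = (5*(-12))*4 = -60*4 = -240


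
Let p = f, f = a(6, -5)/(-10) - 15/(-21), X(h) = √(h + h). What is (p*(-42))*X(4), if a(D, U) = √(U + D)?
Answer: -258*√2/5 ≈ -72.973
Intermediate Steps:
a(D, U) = √(D + U)
X(h) = √2*√h (X(h) = √(2*h) = √2*√h)
f = 43/70 (f = √(6 - 5)/(-10) - 15/(-21) = √1*(-⅒) - 15*(-1/21) = 1*(-⅒) + 5/7 = -⅒ + 5/7 = 43/70 ≈ 0.61429)
p = 43/70 ≈ 0.61429
(p*(-42))*X(4) = ((43/70)*(-42))*(√2*√4) = -129*√2*2/5 = -258*√2/5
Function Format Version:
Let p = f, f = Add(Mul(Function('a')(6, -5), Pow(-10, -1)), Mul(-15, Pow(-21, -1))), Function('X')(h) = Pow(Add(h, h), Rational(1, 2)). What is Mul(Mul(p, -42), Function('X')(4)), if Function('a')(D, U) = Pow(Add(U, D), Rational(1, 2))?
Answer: Mul(Rational(-258, 5), Pow(2, Rational(1, 2))) ≈ -72.973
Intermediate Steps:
Function('a')(D, U) = Pow(Add(D, U), Rational(1, 2))
Function('X')(h) = Mul(Pow(2, Rational(1, 2)), Pow(h, Rational(1, 2))) (Function('X')(h) = Pow(Mul(2, h), Rational(1, 2)) = Mul(Pow(2, Rational(1, 2)), Pow(h, Rational(1, 2))))
f = Rational(43, 70) (f = Add(Mul(Pow(Add(6, -5), Rational(1, 2)), Pow(-10, -1)), Mul(-15, Pow(-21, -1))) = Add(Mul(Pow(1, Rational(1, 2)), Rational(-1, 10)), Mul(-15, Rational(-1, 21))) = Add(Mul(1, Rational(-1, 10)), Rational(5, 7)) = Add(Rational(-1, 10), Rational(5, 7)) = Rational(43, 70) ≈ 0.61429)
p = Rational(43, 70) ≈ 0.61429
Mul(Mul(p, -42), Function('X')(4)) = Mul(Mul(Rational(43, 70), -42), Mul(Pow(2, Rational(1, 2)), Pow(4, Rational(1, 2)))) = Mul(Rational(-129, 5), Mul(Pow(2, Rational(1, 2)), 2)) = Mul(Rational(-129, 5), Mul(2, Pow(2, Rational(1, 2)))) = Mul(Rational(-258, 5), Pow(2, Rational(1, 2)))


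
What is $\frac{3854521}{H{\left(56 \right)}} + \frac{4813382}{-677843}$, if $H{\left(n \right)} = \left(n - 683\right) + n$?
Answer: $- \frac{2615508519325}{387048353} \approx -6757.6$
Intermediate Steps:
$H{\left(n \right)} = -683 + 2 n$ ($H{\left(n \right)} = \left(-683 + n\right) + n = -683 + 2 n$)
$\frac{3854521}{H{\left(56 \right)}} + \frac{4813382}{-677843} = \frac{3854521}{-683 + 2 \cdot 56} + \frac{4813382}{-677843} = \frac{3854521}{-683 + 112} + 4813382 \left(- \frac{1}{677843}\right) = \frac{3854521}{-571} - \frac{4813382}{677843} = 3854521 \left(- \frac{1}{571}\right) - \frac{4813382}{677843} = - \frac{3854521}{571} - \frac{4813382}{677843} = - \frac{2615508519325}{387048353}$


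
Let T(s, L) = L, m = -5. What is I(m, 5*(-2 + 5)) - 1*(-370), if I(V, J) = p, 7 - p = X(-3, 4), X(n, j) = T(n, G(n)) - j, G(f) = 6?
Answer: 375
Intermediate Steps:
X(n, j) = 6 - j
p = 5 (p = 7 - (6 - 1*4) = 7 - (6 - 4) = 7 - 1*2 = 7 - 2 = 5)
I(V, J) = 5
I(m, 5*(-2 + 5)) - 1*(-370) = 5 - 1*(-370) = 5 + 370 = 375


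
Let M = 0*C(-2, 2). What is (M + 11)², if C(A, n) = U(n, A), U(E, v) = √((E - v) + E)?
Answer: 121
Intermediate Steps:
U(E, v) = √(-v + 2*E)
C(A, n) = √(-A + 2*n)
M = 0 (M = 0*√(-1*(-2) + 2*2) = 0*√(2 + 4) = 0*√6 = 0)
(M + 11)² = (0 + 11)² = 11² = 121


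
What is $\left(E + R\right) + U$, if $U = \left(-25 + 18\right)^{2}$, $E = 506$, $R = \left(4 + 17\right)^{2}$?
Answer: $996$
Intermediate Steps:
$R = 441$ ($R = 21^{2} = 441$)
$U = 49$ ($U = \left(-7\right)^{2} = 49$)
$\left(E + R\right) + U = \left(506 + 441\right) + 49 = 947 + 49 = 996$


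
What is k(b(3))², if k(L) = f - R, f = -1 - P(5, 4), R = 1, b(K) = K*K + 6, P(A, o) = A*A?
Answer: 729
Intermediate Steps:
P(A, o) = A²
b(K) = 6 + K² (b(K) = K² + 6 = 6 + K²)
f = -26 (f = -1 - 1*5² = -1 - 1*25 = -1 - 25 = -26)
k(L) = -27 (k(L) = -26 - 1*1 = -26 - 1 = -27)
k(b(3))² = (-27)² = 729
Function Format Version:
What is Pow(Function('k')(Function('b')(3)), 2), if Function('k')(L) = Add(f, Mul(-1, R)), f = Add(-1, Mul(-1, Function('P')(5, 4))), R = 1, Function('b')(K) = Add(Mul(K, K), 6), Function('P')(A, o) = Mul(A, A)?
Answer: 729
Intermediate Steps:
Function('P')(A, o) = Pow(A, 2)
Function('b')(K) = Add(6, Pow(K, 2)) (Function('b')(K) = Add(Pow(K, 2), 6) = Add(6, Pow(K, 2)))
f = -26 (f = Add(-1, Mul(-1, Pow(5, 2))) = Add(-1, Mul(-1, 25)) = Add(-1, -25) = -26)
Function('k')(L) = -27 (Function('k')(L) = Add(-26, Mul(-1, 1)) = Add(-26, -1) = -27)
Pow(Function('k')(Function('b')(3)), 2) = Pow(-27, 2) = 729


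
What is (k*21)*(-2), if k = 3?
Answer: -126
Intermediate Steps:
(k*21)*(-2) = (3*21)*(-2) = 63*(-2) = -126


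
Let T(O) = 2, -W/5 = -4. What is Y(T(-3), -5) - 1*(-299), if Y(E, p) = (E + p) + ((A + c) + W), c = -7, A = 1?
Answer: 310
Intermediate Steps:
W = 20 (W = -5*(-4) = 20)
Y(E, p) = 14 + E + p (Y(E, p) = (E + p) + ((1 - 7) + 20) = (E + p) + (-6 + 20) = (E + p) + 14 = 14 + E + p)
Y(T(-3), -5) - 1*(-299) = (14 + 2 - 5) - 1*(-299) = 11 + 299 = 310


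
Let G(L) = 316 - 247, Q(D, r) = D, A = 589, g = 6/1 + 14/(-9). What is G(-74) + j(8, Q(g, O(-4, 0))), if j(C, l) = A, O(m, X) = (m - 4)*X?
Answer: 658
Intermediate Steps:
O(m, X) = X*(-4 + m) (O(m, X) = (-4 + m)*X = X*(-4 + m))
g = 40/9 (g = 6*1 + 14*(-⅑) = 6 - 14/9 = 40/9 ≈ 4.4444)
j(C, l) = 589
G(L) = 69
G(-74) + j(8, Q(g, O(-4, 0))) = 69 + 589 = 658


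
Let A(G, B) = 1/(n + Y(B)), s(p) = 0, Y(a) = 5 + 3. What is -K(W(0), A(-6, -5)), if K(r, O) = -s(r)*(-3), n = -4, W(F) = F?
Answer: 0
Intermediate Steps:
Y(a) = 8
A(G, B) = ¼ (A(G, B) = 1/(-4 + 8) = 1/4 = ¼)
K(r, O) = 0 (K(r, O) = -1*0*(-3) = 0*(-3) = 0)
-K(W(0), A(-6, -5)) = -1*0 = 0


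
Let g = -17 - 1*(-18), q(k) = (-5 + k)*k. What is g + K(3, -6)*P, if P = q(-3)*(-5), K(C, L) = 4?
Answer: -479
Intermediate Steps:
q(k) = k*(-5 + k)
P = -120 (P = -3*(-5 - 3)*(-5) = -3*(-8)*(-5) = 24*(-5) = -120)
g = 1 (g = -17 + 18 = 1)
g + K(3, -6)*P = 1 + 4*(-120) = 1 - 480 = -479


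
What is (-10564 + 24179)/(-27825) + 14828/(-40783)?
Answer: -27652847/32422485 ≈ -0.85289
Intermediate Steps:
(-10564 + 24179)/(-27825) + 14828/(-40783) = 13615*(-1/27825) + 14828*(-1/40783) = -389/795 - 14828/40783 = -27652847/32422485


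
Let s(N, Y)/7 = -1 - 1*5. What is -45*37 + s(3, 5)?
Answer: -1707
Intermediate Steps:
s(N, Y) = -42 (s(N, Y) = 7*(-1 - 1*5) = 7*(-1 - 5) = 7*(-6) = -42)
-45*37 + s(3, 5) = -45*37 - 42 = -1665 - 42 = -1707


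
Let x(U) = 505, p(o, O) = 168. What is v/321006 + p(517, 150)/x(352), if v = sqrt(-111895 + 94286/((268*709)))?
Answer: 168/505 + I*sqrt(1009975460460362)/30497496036 ≈ 0.33267 + 0.0010421*I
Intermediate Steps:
v = I*sqrt(1009975460460362)/95006 (v = sqrt(-111895 + 94286/190012) = sqrt(-111895 + 94286*(1/190012)) = sqrt(-111895 + 47143/95006) = sqrt(-10630649227/95006) = I*sqrt(1009975460460362)/95006 ≈ 334.51*I)
v/321006 + p(517, 150)/x(352) = (I*sqrt(1009975460460362)/95006)/321006 + 168/505 = (I*sqrt(1009975460460362)/95006)*(1/321006) + 168*(1/505) = I*sqrt(1009975460460362)/30497496036 + 168/505 = 168/505 + I*sqrt(1009975460460362)/30497496036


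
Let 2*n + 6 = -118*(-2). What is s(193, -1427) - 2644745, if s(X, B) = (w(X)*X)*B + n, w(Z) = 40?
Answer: -13661070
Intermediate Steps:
n = 115 (n = -3 + (-118*(-2))/2 = -3 + (½)*236 = -3 + 118 = 115)
s(X, B) = 115 + 40*B*X (s(X, B) = (40*X)*B + 115 = 40*B*X + 115 = 115 + 40*B*X)
s(193, -1427) - 2644745 = (115 + 40*(-1427)*193) - 2644745 = (115 - 11016440) - 2644745 = -11016325 - 2644745 = -13661070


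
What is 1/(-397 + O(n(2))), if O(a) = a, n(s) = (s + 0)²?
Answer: -1/393 ≈ -0.0025445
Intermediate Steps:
n(s) = s²
1/(-397 + O(n(2))) = 1/(-397 + 2²) = 1/(-397 + 4) = 1/(-393) = -1/393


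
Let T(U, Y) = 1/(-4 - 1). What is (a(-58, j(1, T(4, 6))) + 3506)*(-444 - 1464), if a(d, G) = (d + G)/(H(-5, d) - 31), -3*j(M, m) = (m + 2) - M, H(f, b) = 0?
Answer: -1037420304/155 ≈ -6.6930e+6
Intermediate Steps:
T(U, Y) = -⅕ (T(U, Y) = 1/(-5) = -⅕)
j(M, m) = -⅔ - m/3 + M/3 (j(M, m) = -((m + 2) - M)/3 = -((2 + m) - M)/3 = -(2 + m - M)/3 = -⅔ - m/3 + M/3)
a(d, G) = -G/31 - d/31 (a(d, G) = (d + G)/(0 - 31) = (G + d)/(-31) = (G + d)*(-1/31) = -G/31 - d/31)
(a(-58, j(1, T(4, 6))) + 3506)*(-444 - 1464) = ((-(-⅔ - ⅓*(-⅕) + (⅓)*1)/31 - 1/31*(-58)) + 3506)*(-444 - 1464) = ((-(-⅔ + 1/15 + ⅓)/31 + 58/31) + 3506)*(-1908) = ((-1/31*(-4/15) + 58/31) + 3506)*(-1908) = ((4/465 + 58/31) + 3506)*(-1908) = (874/465 + 3506)*(-1908) = (1631164/465)*(-1908) = -1037420304/155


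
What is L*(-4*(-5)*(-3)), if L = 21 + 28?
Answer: -2940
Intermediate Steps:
L = 49
L*(-4*(-5)*(-3)) = 49*(-4*(-5)*(-3)) = 49*(20*(-3)) = 49*(-60) = -2940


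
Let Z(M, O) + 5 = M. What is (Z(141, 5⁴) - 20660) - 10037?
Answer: -30561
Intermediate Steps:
Z(M, O) = -5 + M
(Z(141, 5⁴) - 20660) - 10037 = ((-5 + 141) - 20660) - 10037 = (136 - 20660) - 10037 = -20524 - 10037 = -30561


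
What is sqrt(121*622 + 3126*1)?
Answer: 2*sqrt(19597) ≈ 279.98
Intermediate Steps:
sqrt(121*622 + 3126*1) = sqrt(75262 + 3126) = sqrt(78388) = 2*sqrt(19597)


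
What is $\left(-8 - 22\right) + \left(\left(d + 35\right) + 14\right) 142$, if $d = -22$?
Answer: $3804$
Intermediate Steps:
$\left(-8 - 22\right) + \left(\left(d + 35\right) + 14\right) 142 = \left(-8 - 22\right) + \left(\left(-22 + 35\right) + 14\right) 142 = -30 + \left(13 + 14\right) 142 = -30 + 27 \cdot 142 = -30 + 3834 = 3804$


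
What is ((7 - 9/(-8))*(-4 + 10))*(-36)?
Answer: -1755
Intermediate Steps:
((7 - 9/(-8))*(-4 + 10))*(-36) = ((7 - 9*(-⅛))*6)*(-36) = ((7 + 9/8)*6)*(-36) = ((65/8)*6)*(-36) = (195/4)*(-36) = -1755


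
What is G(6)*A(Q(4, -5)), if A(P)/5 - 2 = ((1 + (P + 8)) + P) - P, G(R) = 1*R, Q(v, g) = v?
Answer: 450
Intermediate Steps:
G(R) = R
A(P) = 55 + 5*P (A(P) = 10 + 5*(((1 + (P + 8)) + P) - P) = 10 + 5*(((1 + (8 + P)) + P) - P) = 10 + 5*(((9 + P) + P) - P) = 10 + 5*((9 + 2*P) - P) = 10 + 5*(9 + P) = 10 + (45 + 5*P) = 55 + 5*P)
G(6)*A(Q(4, -5)) = 6*(55 + 5*4) = 6*(55 + 20) = 6*75 = 450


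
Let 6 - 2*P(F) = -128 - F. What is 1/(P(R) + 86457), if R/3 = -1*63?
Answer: 2/172859 ≈ 1.1570e-5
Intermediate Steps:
R = -189 (R = 3*(-1*63) = 3*(-63) = -189)
P(F) = 67 + F/2 (P(F) = 3 - (-128 - F)/2 = 3 + (64 + F/2) = 67 + F/2)
1/(P(R) + 86457) = 1/((67 + (½)*(-189)) + 86457) = 1/((67 - 189/2) + 86457) = 1/(-55/2 + 86457) = 1/(172859/2) = 2/172859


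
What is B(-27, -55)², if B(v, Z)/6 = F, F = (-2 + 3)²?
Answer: 36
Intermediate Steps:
F = 1 (F = 1² = 1)
B(v, Z) = 6 (B(v, Z) = 6*1 = 6)
B(-27, -55)² = 6² = 36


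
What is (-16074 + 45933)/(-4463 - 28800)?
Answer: -807/899 ≈ -0.89766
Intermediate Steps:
(-16074 + 45933)/(-4463 - 28800) = 29859/(-33263) = 29859*(-1/33263) = -807/899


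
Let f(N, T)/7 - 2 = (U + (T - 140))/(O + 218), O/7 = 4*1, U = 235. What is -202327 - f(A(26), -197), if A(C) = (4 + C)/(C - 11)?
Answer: -8295862/41 ≈ -2.0234e+5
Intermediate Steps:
A(C) = (4 + C)/(-11 + C)
O = 28 (O = 7*(4*1) = 7*4 = 28)
f(N, T) = 4109/246 + 7*T/246 (f(N, T) = 14 + 7*((235 + (T - 140))/(28 + 218)) = 14 + 7*((235 + (-140 + T))/246) = 14 + 7*((95 + T)*(1/246)) = 14 + 7*(95/246 + T/246) = 14 + (665/246 + 7*T/246) = 4109/246 + 7*T/246)
-202327 - f(A(26), -197) = -202327 - (4109/246 + (7/246)*(-197)) = -202327 - (4109/246 - 1379/246) = -202327 - 1*455/41 = -202327 - 455/41 = -8295862/41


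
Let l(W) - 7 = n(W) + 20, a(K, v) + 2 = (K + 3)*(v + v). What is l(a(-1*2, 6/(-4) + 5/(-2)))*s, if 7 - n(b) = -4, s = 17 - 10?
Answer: 266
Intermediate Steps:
s = 7
n(b) = 11 (n(b) = 7 - 1*(-4) = 7 + 4 = 11)
a(K, v) = -2 + 2*v*(3 + K) (a(K, v) = -2 + (K + 3)*(v + v) = -2 + (3 + K)*(2*v) = -2 + 2*v*(3 + K))
l(W) = 38 (l(W) = 7 + (11 + 20) = 7 + 31 = 38)
l(a(-1*2, 6/(-4) + 5/(-2)))*s = 38*7 = 266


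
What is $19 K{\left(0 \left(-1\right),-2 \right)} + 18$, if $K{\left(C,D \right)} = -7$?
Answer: $-115$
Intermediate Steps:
$19 K{\left(0 \left(-1\right),-2 \right)} + 18 = 19 \left(-7\right) + 18 = -133 + 18 = -115$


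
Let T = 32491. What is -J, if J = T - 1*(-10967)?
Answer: -43458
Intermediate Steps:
J = 43458 (J = 32491 - 1*(-10967) = 32491 + 10967 = 43458)
-J = -1*43458 = -43458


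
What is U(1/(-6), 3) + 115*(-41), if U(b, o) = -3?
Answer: -4718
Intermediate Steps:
U(1/(-6), 3) + 115*(-41) = -3 + 115*(-41) = -3 - 4715 = -4718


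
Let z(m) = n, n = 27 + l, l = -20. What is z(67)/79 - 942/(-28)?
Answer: 37307/1106 ≈ 33.731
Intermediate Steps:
n = 7 (n = 27 - 20 = 7)
z(m) = 7
z(67)/79 - 942/(-28) = 7/79 - 942/(-28) = 7*(1/79) - 942*(-1/28) = 7/79 + 471/14 = 37307/1106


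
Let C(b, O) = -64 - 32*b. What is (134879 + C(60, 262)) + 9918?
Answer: 142813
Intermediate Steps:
C(b, O) = -64 - 32*b
(134879 + C(60, 262)) + 9918 = (134879 + (-64 - 32*60)) + 9918 = (134879 + (-64 - 1920)) + 9918 = (134879 - 1984) + 9918 = 132895 + 9918 = 142813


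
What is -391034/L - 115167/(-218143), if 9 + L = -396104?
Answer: 130920475733/86409278159 ≈ 1.5151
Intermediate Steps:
L = -396113 (L = -9 - 396104 = -396113)
-391034/L - 115167/(-218143) = -391034/(-396113) - 115167/(-218143) = -391034*(-1/396113) - 115167*(-1/218143) = 391034/396113 + 115167/218143 = 130920475733/86409278159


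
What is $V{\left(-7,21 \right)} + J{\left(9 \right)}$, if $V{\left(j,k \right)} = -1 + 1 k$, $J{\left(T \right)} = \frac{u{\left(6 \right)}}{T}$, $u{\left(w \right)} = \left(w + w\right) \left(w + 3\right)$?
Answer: $32$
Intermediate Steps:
$u{\left(w \right)} = 2 w \left(3 + w\right)$
$J{\left(T \right)} = \frac{108}{T}$ ($J{\left(T \right)} = \frac{2 \cdot 6 \left(3 + 6\right)}{T} = \frac{2 \cdot 6 \cdot 9}{T} = \frac{108}{T}$)
$V{\left(j,k \right)} = -1 + k$
$V{\left(-7,21 \right)} + J{\left(9 \right)} = \left(-1 + 21\right) + \frac{108}{9} = 20 + 108 \cdot \frac{1}{9} = 20 + 12 = 32$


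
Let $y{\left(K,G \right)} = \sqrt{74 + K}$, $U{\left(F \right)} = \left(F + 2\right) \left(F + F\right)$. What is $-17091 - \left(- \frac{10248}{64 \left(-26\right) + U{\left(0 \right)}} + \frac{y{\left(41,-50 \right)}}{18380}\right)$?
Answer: $- \frac{3556209}{208} - \frac{\sqrt{115}}{18380} \approx -17097.0$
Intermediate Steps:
$U{\left(F \right)} = 2 F \left(2 + F\right)$ ($U{\left(F \right)} = \left(2 + F\right) 2 F = 2 F \left(2 + F\right)$)
$-17091 - \left(- \frac{10248}{64 \left(-26\right) + U{\left(0 \right)}} + \frac{y{\left(41,-50 \right)}}{18380}\right) = -17091 - \left(- \frac{10248}{64 \left(-26\right) + 2 \cdot 0 \left(2 + 0\right)} + \frac{\sqrt{74 + 41}}{18380}\right) = -17091 - \left(- \frac{10248}{-1664 + 2 \cdot 0 \cdot 2} + \sqrt{115} \cdot \frac{1}{18380}\right) = -17091 - \left(- \frac{10248}{-1664 + 0} + \frac{\sqrt{115}}{18380}\right) = -17091 - \left(- \frac{10248}{-1664} + \frac{\sqrt{115}}{18380}\right) = -17091 - \left(\left(-10248\right) \left(- \frac{1}{1664}\right) + \frac{\sqrt{115}}{18380}\right) = -17091 - \left(\frac{1281}{208} + \frac{\sqrt{115}}{18380}\right) = - \frac{3556209}{208} - \frac{\sqrt{115}}{18380}$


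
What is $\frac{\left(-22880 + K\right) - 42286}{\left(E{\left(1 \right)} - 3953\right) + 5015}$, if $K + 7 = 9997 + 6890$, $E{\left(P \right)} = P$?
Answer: $- \frac{48286}{1063} \approx -45.424$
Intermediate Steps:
$K = 16880$ ($K = -7 + \left(9997 + 6890\right) = -7 + 16887 = 16880$)
$\frac{\left(-22880 + K\right) - 42286}{\left(E{\left(1 \right)} - 3953\right) + 5015} = \frac{\left(-22880 + 16880\right) - 42286}{\left(1 - 3953\right) + 5015} = \frac{-6000 - 42286}{\left(1 - 3953\right) + 5015} = - \frac{48286}{-3952 + 5015} = - \frac{48286}{1063}$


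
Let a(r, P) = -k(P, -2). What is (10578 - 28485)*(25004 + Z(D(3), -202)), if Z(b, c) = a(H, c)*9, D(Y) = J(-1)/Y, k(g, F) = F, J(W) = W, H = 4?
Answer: -448068954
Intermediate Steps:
a(r, P) = 2 (a(r, P) = -1*(-2) = 2)
D(Y) = -1/Y
Z(b, c) = 18 (Z(b, c) = 2*9 = 18)
(10578 - 28485)*(25004 + Z(D(3), -202)) = (10578 - 28485)*(25004 + 18) = -17907*25022 = -448068954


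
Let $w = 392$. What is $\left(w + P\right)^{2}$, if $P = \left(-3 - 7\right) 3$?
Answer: $131044$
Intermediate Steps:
$P = -30$ ($P = \left(-10\right) 3 = -30$)
$\left(w + P\right)^{2} = \left(392 - 30\right)^{2} = 362^{2} = 131044$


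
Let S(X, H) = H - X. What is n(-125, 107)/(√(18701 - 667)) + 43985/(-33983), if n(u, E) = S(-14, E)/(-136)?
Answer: -43985/33983 - 121*√18034/2452624 ≈ -1.3009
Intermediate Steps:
n(u, E) = -7/68 - E/136 (n(u, E) = (E - 1*(-14))/(-136) = (E + 14)*(-1/136) = (14 + E)*(-1/136) = -7/68 - E/136)
n(-125, 107)/(√(18701 - 667)) + 43985/(-33983) = (-7/68 - 1/136*107)/(√(18701 - 667)) + 43985/(-33983) = (-7/68 - 107/136)/(√18034) + 43985*(-1/33983) = -121*√18034/2452624 - 43985/33983 = -43985/33983 - 121*√18034/2452624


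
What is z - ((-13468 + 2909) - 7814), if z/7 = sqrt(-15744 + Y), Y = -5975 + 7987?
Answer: 18373 + 14*I*sqrt(3433) ≈ 18373.0 + 820.29*I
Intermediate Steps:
Y = 2012
z = 14*I*sqrt(3433) (z = 7*sqrt(-15744 + 2012) = 7*sqrt(-13732) = 7*(2*I*sqrt(3433)) = 14*I*sqrt(3433) ≈ 820.29*I)
z - ((-13468 + 2909) - 7814) = 14*I*sqrt(3433) - ((-13468 + 2909) - 7814) = 14*I*sqrt(3433) - (-10559 - 7814) = 14*I*sqrt(3433) - 1*(-18373) = 14*I*sqrt(3433) + 18373 = 18373 + 14*I*sqrt(3433)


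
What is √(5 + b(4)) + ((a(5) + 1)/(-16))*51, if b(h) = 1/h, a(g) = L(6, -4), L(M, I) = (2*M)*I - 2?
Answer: 2499/16 + √21/2 ≈ 158.48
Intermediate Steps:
L(M, I) = -2 + 2*I*M (L(M, I) = 2*I*M - 2 = -2 + 2*I*M)
a(g) = -50 (a(g) = -2 + 2*(-4)*6 = -2 - 48 = -50)
√(5 + b(4)) + ((a(5) + 1)/(-16))*51 = √(5 + 1/4) + ((-50 + 1)/(-16))*51 = √(5 + ¼) - 49*(-1/16)*51 = √(21/4) + (49/16)*51 = √21/2 + 2499/16 = 2499/16 + √21/2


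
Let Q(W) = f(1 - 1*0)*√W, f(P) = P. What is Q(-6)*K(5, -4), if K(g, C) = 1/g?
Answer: I*√6/5 ≈ 0.4899*I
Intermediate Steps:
Q(W) = √W (Q(W) = (1 - 1*0)*√W = (1 + 0)*√W = 1*√W = √W)
Q(-6)*K(5, -4) = √(-6)/5 = (I*√6)*(⅕) = I*√6/5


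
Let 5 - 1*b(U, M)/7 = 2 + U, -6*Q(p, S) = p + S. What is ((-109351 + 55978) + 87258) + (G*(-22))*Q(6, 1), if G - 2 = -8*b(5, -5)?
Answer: 36811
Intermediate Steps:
Q(p, S) = -S/6 - p/6 (Q(p, S) = -(p + S)/6 = -(S + p)/6 = -S/6 - p/6)
b(U, M) = 21 - 7*U (b(U, M) = 35 - 7*(2 + U) = 35 + (-14 - 7*U) = 21 - 7*U)
G = 114 (G = 2 - 8*(21 - 7*5) = 2 - 8*(21 - 35) = 2 - 8*(-14) = 2 + 112 = 114)
((-109351 + 55978) + 87258) + (G*(-22))*Q(6, 1) = ((-109351 + 55978) + 87258) + (114*(-22))*(-1/6*1 - 1/6*6) = (-53373 + 87258) - 2508*(-1/6 - 1) = 33885 - 2508*(-7/6) = 33885 + 2926 = 36811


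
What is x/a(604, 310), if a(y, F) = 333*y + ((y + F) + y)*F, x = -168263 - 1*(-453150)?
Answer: 284887/671712 ≈ 0.42412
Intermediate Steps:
x = 284887 (x = -168263 + 453150 = 284887)
a(y, F) = 333*y + F*(F + 2*y) (a(y, F) = 333*y + ((F + y) + y)*F = 333*y + (F + 2*y)*F = 333*y + F*(F + 2*y))
x/a(604, 310) = 284887/(310² + 333*604 + 2*310*604) = 284887/(96100 + 201132 + 374480) = 284887/671712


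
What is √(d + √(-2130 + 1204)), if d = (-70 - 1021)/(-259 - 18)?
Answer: √(302207 + 76729*I*√926)/277 ≈ 4.1607 + 3.6569*I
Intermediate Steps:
d = 1091/277 (d = -1091/(-277) = -1091*(-1/277) = 1091/277 ≈ 3.9386)
√(d + √(-2130 + 1204)) = √(1091/277 + √(-2130 + 1204)) = √(1091/277 + √(-926)) = √(1091/277 + I*√926)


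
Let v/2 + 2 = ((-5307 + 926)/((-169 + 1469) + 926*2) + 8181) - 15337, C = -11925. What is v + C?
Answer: -41360197/1576 ≈ -26244.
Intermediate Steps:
v = -22566397/1576 (v = -4 + 2*(((-5307 + 926)/((-169 + 1469) + 926*2) + 8181) - 15337) = -4 + 2*((-4381/(1300 + 1852) + 8181) - 15337) = -4 + 2*((-4381/3152 + 8181) - 15337) = -4 + 2*(25782131/3152 - 15337) = -4 + 2*(-22560093/3152) = -4 - 22560093/1576 = -22566397/1576 ≈ -14319.)
v + C = -22566397/1576 - 11925 = -41360197/1576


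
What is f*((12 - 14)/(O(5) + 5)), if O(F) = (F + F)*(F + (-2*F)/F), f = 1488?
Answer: -2976/35 ≈ -85.029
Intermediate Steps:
O(F) = 2*F*(-2 + F) (O(F) = (2*F)*(F - 2) = (2*F)*(-2 + F) = 2*F*(-2 + F))
f*((12 - 14)/(O(5) + 5)) = 1488*((12 - 14)/(2*5*(-2 + 5) + 5)) = 1488*(-2/(2*5*3 + 5)) = 1488*(-2/(30 + 5)) = 1488*(-2/35) = -2976/35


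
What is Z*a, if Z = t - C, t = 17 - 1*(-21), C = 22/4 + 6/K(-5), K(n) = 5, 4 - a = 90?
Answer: -13459/5 ≈ -2691.8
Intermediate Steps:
a = -86 (a = 4 - 1*90 = 4 - 90 = -86)
C = 67/10 (C = 22/4 + 6/5 = 22*(1/4) + 6*(1/5) = 11/2 + 6/5 = 67/10 ≈ 6.7000)
t = 38 (t = 17 + 21 = 38)
Z = 313/10 (Z = 38 - 1*67/10 = 38 - 67/10 = 313/10 ≈ 31.300)
Z*a = (313/10)*(-86) = -13459/5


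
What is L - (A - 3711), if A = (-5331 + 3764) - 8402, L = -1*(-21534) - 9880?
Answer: 25334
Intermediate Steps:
L = 11654 (L = 21534 - 9880 = 11654)
A = -9969 (A = -1567 - 8402 = -9969)
L - (A - 3711) = 11654 - (-9969 - 3711) = 11654 - 1*(-13680) = 11654 + 13680 = 25334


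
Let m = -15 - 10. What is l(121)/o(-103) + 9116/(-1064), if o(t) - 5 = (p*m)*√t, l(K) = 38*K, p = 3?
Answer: -65716863/7706020 + 6897*I*√103/11588 ≈ -8.528 + 6.0405*I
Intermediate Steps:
m = -25
o(t) = 5 - 75*√t (o(t) = 5 + (3*(-25))*√t = 5 - 75*√t)
l(121)/o(-103) + 9116/(-1064) = (38*121)/(5 - 75*I*√103) + 9116/(-1064) = 4598/(5 - 75*I*√103) + 9116*(-1/1064) = 4598/(5 - 75*I*√103) - 2279/266 = -2279/266 + 4598/(5 - 75*I*√103)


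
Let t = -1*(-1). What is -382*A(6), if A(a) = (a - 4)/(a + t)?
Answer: -764/7 ≈ -109.14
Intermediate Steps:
t = 1
A(a) = (-4 + a)/(1 + a) (A(a) = (a - 4)/(a + 1) = (-4 + a)/(1 + a))
-382*A(6) = -382*(-4 + 6)/(1 + 6) = -382*2/7 = -764/7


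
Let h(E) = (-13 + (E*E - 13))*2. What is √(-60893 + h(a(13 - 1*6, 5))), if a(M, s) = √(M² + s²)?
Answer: I*√60797 ≈ 246.57*I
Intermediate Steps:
h(E) = -52 + 2*E² (h(E) = (-13 + (E² - 13))*2 = (-13 + (-13 + E²))*2 = (-26 + E²)*2 = -52 + 2*E²)
√(-60893 + h(a(13 - 1*6, 5))) = √(-60893 + (-52 + 2*(√((13 - 1*6)² + 5²))²)) = √(-60893 + (-52 + 2*(√((13 - 6)² + 25))²)) = √(-60893 + (-52 + 2*(√(7² + 25))²)) = √(-60893 + (-52 + 2*(√(49 + 25))²)) = √(-60893 + (-52 + 2*(√74)²)) = √(-60893 + (-52 + 2*74)) = √(-60893 + (-52 + 148)) = √(-60893 + 96) = √(-60797) = I*√60797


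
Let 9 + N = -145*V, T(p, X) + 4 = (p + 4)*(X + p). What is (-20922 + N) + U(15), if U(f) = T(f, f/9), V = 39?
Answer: -78820/3 ≈ -26273.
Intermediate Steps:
T(p, X) = -4 + (4 + p)*(X + p) (T(p, X) = -4 + (p + 4)*(X + p) = -4 + (4 + p)*(X + p))
U(f) = -4 + 10*f**2/9 + 40*f/9 (U(f) = -4 + f**2 + 4*(f/9) + 4*f + (f/9)*f = -4 + f**2 + 4*f/9 + 4*f + f**2/9 = -4 + 10*f**2/9 + 40*f/9)
N = -5664 (N = -9 - 145*39 = -9 - 5655 = -5664)
(-20922 + N) + U(15) = (-20922 - 5664) + (-4 + (10/9)*15**2 + (40/9)*15) = -26586 + (-4 + (10/9)*225 + 200/3) = -26586 + (-4 + 250 + 200/3) = -26586 + 938/3 = -78820/3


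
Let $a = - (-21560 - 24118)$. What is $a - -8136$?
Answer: $53814$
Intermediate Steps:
$a = 45678$ ($a = \left(-1\right) \left(-45678\right) = 45678$)
$a - -8136 = 45678 - -8136 = 45678 + 8136 = 53814$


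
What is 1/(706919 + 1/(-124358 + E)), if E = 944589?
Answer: 820231/579836878290 ≈ 1.4146e-6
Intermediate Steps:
1/(706919 + 1/(-124358 + E)) = 1/(706919 + 1/(-124358 + 944589)) = 1/(706919 + 1/820231) = 1/(579836878290/820231) = 820231/579836878290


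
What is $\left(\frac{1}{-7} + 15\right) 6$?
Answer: $\frac{624}{7} \approx 89.143$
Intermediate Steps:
$\left(\frac{1}{-7} + 15\right) 6 = \left(- \frac{1}{7} + 15\right) 6 = \frac{104}{7} \cdot 6 = \frac{624}{7}$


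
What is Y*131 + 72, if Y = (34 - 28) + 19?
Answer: 3347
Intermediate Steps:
Y = 25 (Y = 6 + 19 = 25)
Y*131 + 72 = 25*131 + 72 = 3275 + 72 = 3347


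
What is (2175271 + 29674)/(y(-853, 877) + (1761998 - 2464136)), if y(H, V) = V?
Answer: -2204945/701261 ≈ -3.1443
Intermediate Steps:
(2175271 + 29674)/(y(-853, 877) + (1761998 - 2464136)) = (2175271 + 29674)/(877 + (1761998 - 2464136)) = 2204945/(877 - 702138) = 2204945/(-701261) = 2204945*(-1/701261) = -2204945/701261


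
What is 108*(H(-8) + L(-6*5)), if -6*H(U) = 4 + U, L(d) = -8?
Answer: -792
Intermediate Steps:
H(U) = -2/3 - U/6 (H(U) = -(4 + U)/6 = -2/3 - U/6)
108*(H(-8) + L(-6*5)) = 108*((-2/3 - 1/6*(-8)) - 8) = 108*((-2/3 + 4/3) - 8) = 108*(2/3 - 8) = 108*(-22/3) = -792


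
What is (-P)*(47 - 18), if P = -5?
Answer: 145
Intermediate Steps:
(-P)*(47 - 18) = (-1*(-5))*(47 - 18) = 5*29 = 145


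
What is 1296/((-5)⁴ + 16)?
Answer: 1296/641 ≈ 2.0218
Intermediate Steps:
1296/((-5)⁴ + 16) = 1296/(625 + 16) = 1296/641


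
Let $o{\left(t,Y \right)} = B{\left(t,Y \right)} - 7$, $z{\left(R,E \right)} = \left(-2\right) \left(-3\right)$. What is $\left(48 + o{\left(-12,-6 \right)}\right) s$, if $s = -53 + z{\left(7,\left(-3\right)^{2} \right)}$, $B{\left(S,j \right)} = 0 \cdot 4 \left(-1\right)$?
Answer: $-1927$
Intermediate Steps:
$B{\left(S,j \right)} = 0$ ($B{\left(S,j \right)} = 0 \left(-1\right) = 0$)
$z{\left(R,E \right)} = 6$
$s = -47$ ($s = -53 + 6 = -47$)
$o{\left(t,Y \right)} = -7$ ($o{\left(t,Y \right)} = 0 - 7 = -7$)
$\left(48 + o{\left(-12,-6 \right)}\right) s = \left(48 - 7\right) \left(-47\right) = 41 \left(-47\right) = -1927$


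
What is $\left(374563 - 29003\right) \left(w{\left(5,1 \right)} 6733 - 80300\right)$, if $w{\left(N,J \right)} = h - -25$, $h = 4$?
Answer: $39724540920$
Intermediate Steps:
$w{\left(N,J \right)} = 29$ ($w{\left(N,J \right)} = 4 - -25 = 4 + 25 = 29$)
$\left(374563 - 29003\right) \left(w{\left(5,1 \right)} 6733 - 80300\right) = \left(374563 - 29003\right) \left(29 \cdot 6733 - 80300\right) = 345560 \left(195257 - 80300\right) = 345560 \cdot 114957 = 39724540920$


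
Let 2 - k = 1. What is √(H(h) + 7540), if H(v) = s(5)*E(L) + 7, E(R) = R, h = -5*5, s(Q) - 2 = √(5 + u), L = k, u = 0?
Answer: √(7549 + √5) ≈ 86.898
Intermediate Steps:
k = 1 (k = 2 - 1*1 = 2 - 1 = 1)
L = 1
s(Q) = 2 + √5 (s(Q) = 2 + √(5 + 0) = 2 + √5)
h = -25
H(v) = 9 + √5 (H(v) = (2 + √5)*1 + 7 = (2 + √5) + 7 = 9 + √5)
√(H(h) + 7540) = √((9 + √5) + 7540) = √(7549 + √5)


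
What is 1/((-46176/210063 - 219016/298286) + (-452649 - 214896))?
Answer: -10443142003/6971277191861359 ≈ -1.4980e-6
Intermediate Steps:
1/((-46176/210063 - 219016/298286) + (-452649 - 214896)) = 1/((-46176*1/210063 - 219016*1/298286) - 667545) = 1/((-15392/70021 - 109508/149143) - 667545) = 1/(-9963468724/10443142003 - 667545) = 1/(-6971277191861359/10443142003) = -10443142003/6971277191861359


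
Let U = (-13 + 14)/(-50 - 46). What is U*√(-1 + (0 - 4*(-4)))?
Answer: -√15/96 ≈ -0.040344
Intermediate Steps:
U = -1/96 (U = 1/(-96) = 1*(-1/96) = -1/96 ≈ -0.010417)
U*√(-1 + (0 - 4*(-4))) = -√(-1 + (0 - 4*(-4)))/96 = -√(-1 + (0 + 16))/96 = -√(-1 + 16)/96 = -√15/96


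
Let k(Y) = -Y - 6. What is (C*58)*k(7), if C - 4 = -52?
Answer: 36192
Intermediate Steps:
C = -48 (C = 4 - 52 = -48)
k(Y) = -6 - Y
(C*58)*k(7) = (-48*58)*(-6 - 1*7) = -2784*(-6 - 7) = -2784*(-13) = 36192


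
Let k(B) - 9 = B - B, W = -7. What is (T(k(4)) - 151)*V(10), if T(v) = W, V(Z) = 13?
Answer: -2054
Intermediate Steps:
k(B) = 9 (k(B) = 9 + (B - B) = 9 + 0 = 9)
T(v) = -7
(T(k(4)) - 151)*V(10) = (-7 - 151)*13 = -158*13 = -2054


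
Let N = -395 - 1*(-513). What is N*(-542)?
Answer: -63956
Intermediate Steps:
N = 118 (N = -395 + 513 = 118)
N*(-542) = 118*(-542) = -63956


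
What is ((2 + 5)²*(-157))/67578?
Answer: -1099/9654 ≈ -0.11384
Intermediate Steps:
((2 + 5)²*(-157))/67578 = (7²*(-157))*(1/67578) = (49*(-157))*(1/67578) = -7693*1/67578 = -1099/9654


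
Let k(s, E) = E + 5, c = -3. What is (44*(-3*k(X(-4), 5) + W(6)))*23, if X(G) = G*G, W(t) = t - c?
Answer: -21252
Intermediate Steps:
W(t) = 3 + t (W(t) = t - 1*(-3) = t + 3 = 3 + t)
X(G) = G²
k(s, E) = 5 + E
(44*(-3*k(X(-4), 5) + W(6)))*23 = (44*(-3*(5 + 5) + (3 + 6)))*23 = (44*(-3*10 + 9))*23 = (44*(-30 + 9))*23 = (44*(-21))*23 = -924*23 = -21252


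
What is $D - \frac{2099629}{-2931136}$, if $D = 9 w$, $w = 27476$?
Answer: $\frac{724825134253}{2931136} \approx 2.4728 \cdot 10^{5}$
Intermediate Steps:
$D = 247284$ ($D = 9 \cdot 27476 = 247284$)
$D - \frac{2099629}{-2931136} = 247284 - \frac{2099629}{-2931136} = 247284 - - \frac{2099629}{2931136} = 247284 + \frac{2099629}{2931136} = \frac{724825134253}{2931136}$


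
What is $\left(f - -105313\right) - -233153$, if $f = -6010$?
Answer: $332456$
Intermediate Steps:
$\left(f - -105313\right) - -233153 = \left(-6010 - -105313\right) - -233153 = \left(-6010 + 105313\right) + 233153 = 99303 + 233153 = 332456$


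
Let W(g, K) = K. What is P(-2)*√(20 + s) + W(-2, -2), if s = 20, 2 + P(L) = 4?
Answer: -2 + 4*√10 ≈ 10.649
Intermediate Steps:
P(L) = 2 (P(L) = -2 + 4 = 2)
P(-2)*√(20 + s) + W(-2, -2) = 2*√(20 + 20) - 2 = 2*√40 - 2 = 2*(2*√10) - 2 = 4*√10 - 2 = -2 + 4*√10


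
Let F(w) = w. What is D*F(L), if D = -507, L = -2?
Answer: 1014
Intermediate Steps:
D*F(L) = -507*(-2) = 1014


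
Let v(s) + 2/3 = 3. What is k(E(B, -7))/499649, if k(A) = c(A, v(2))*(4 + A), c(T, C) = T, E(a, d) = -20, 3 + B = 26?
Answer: 320/499649 ≈ 0.00064045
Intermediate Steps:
B = 23 (B = -3 + 26 = 23)
v(s) = 7/3 (v(s) = -⅔ + 3 = 7/3)
k(A) = A*(4 + A)
k(E(B, -7))/499649 = -20*(4 - 20)/499649 = -20*(-16)*(1/499649) = 320*(1/499649) = 320/499649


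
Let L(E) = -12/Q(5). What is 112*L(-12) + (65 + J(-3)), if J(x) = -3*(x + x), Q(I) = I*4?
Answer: 79/5 ≈ 15.800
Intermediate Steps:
Q(I) = 4*I
J(x) = -6*x
L(E) = -3/5 (L(E) = -12/(4*5) = -12/20 = -12*1/20 = -3/5)
112*L(-12) + (65 + J(-3)) = 112*(-3/5) + (65 - 6*(-3)) = -336/5 + (65 + 18) = -336/5 + 83 = 79/5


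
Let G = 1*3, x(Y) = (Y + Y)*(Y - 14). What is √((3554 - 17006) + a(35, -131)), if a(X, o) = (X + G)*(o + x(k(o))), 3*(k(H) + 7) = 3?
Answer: 7*I*√190 ≈ 96.488*I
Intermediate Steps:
k(H) = -6 (k(H) = -7 + (⅓)*3 = -7 + 1 = -6)
x(Y) = 2*Y*(-14 + Y) (x(Y) = (2*Y)*(-14 + Y) = 2*Y*(-14 + Y))
G = 3
a(X, o) = (3 + X)*(240 + o) (a(X, o) = (X + 3)*(o + 2*(-6)*(-14 - 6)) = (3 + X)*(o + 2*(-6)*(-20)) = (3 + X)*(o + 240) = (3 + X)*(240 + o))
√((3554 - 17006) + a(35, -131)) = √((3554 - 17006) + (720 + 3*(-131) + 240*35 + 35*(-131))) = √(-13452 + (720 - 393 + 8400 - 4585)) = √(-13452 + 4142) = √(-9310) = 7*I*√190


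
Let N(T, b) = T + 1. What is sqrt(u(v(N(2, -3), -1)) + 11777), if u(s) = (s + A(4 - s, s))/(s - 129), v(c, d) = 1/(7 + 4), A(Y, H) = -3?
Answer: sqrt(5920085481)/709 ≈ 108.52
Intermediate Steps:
N(T, b) = 1 + T
v(c, d) = 1/11
u(s) = (-3 + s)/(-129 + s) (u(s) = (s - 3)/(s - 129) = (-3 + s)/(-129 + s))
sqrt(u(v(N(2, -3), -1)) + 11777) = sqrt((-3 + 1/11)/(-129 + 1/11) + 11777) = sqrt(-32/11/(-1418/11) + 11777) = sqrt(-11/1418*(-32/11) + 11777) = sqrt(16/709 + 11777) = sqrt(8349909/709) = sqrt(5920085481)/709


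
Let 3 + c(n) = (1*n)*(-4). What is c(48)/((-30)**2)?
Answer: -13/60 ≈ -0.21667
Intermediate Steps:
c(n) = -3 - 4*n (c(n) = -3 + (1*n)*(-4) = -3 + n*(-4) = -3 - 4*n)
c(48)/((-30)**2) = (-3 - 4*48)/((-30)**2) = (-3 - 192)/900 = -195*1/900 = -13/60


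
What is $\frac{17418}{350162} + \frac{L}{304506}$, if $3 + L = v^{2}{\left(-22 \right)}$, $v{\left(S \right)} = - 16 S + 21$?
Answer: $\frac{13505130980}{26656607493} \approx 0.50663$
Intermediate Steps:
$v{\left(S \right)} = 21 - 16 S$
$L = 139126$ ($L = -3 + \left(21 - -352\right)^{2} = -3 + \left(21 + 352\right)^{2} = -3 + 373^{2} = -3 + 139129 = 139126$)
$\frac{17418}{350162} + \frac{L}{304506} = \frac{17418}{350162} + \frac{139126}{304506} = 17418 \cdot \frac{1}{350162} + 139126 \cdot \frac{1}{304506} = \frac{8709}{175081} + \frac{69563}{152253} = \frac{13505130980}{26656607493}$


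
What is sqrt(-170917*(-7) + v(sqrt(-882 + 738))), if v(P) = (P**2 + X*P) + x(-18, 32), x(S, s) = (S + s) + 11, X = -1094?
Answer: 2*sqrt(299075 - 3282*I) ≈ 1093.8 - 6.0013*I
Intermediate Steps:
x(S, s) = 11 + S + s
v(P) = 25 + P**2 - 1094*P (v(P) = (P**2 - 1094*P) + (11 - 18 + 32) = (P**2 - 1094*P) + 25 = 25 + P**2 - 1094*P)
sqrt(-170917*(-7) + v(sqrt(-882 + 738))) = sqrt(-170917*(-7) + (25 + (sqrt(-882 + 738))**2 - 1094*sqrt(-882 + 738))) = sqrt(1196419 + (25 + (sqrt(-144))**2 - 13128*I)) = sqrt(1196419 + (25 + (12*I)**2 - 13128*I)) = sqrt(1196419 + (25 - 144 - 13128*I)) = sqrt(1196419 + (-119 - 13128*I)) = sqrt(1196300 - 13128*I)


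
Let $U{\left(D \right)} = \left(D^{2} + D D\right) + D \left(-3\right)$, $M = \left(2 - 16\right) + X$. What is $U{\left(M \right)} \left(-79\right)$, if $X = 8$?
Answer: $-7110$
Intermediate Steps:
$M = -6$ ($M = \left(2 - 16\right) + 8 = -14 + 8 = -6$)
$U{\left(D \right)} = - 3 D + 2 D^{2}$ ($U{\left(D \right)} = \left(D^{2} + D^{2}\right) - 3 D = 2 D^{2} - 3 D = - 3 D + 2 D^{2}$)
$U{\left(M \right)} \left(-79\right) = - 6 \left(-3 + 2 \left(-6\right)\right) \left(-79\right) = - 6 \left(-3 - 12\right) \left(-79\right) = \left(-6\right) \left(-15\right) \left(-79\right) = 90 \left(-79\right) = -7110$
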